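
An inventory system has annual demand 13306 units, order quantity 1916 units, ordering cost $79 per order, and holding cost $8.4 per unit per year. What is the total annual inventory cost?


TC = 13306/1916 * 79 + 1916/2 * 8.4

$8595.83


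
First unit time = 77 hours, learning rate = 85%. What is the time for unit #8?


Formula: T_n = T_1 * (learning_rate)^(log2(n)) where learning_rate = rate/100
Doublings = log2(8) = 3
T_n = 77 * 0.85^3
T_n = 77 * 0.6141 = 47.3 hours

47.3 hours


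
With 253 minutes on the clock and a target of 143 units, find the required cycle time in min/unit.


Formula: CT = Available Time / Number of Units
CT = 253 min / 143 units
CT = 1.77 min/unit

1.77 min/unit


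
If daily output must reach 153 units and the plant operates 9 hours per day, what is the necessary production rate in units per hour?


Formula: Production Rate = Daily Demand / Available Hours
Rate = 153 units/day / 9 hours/day
Rate = 17.0 units/hour

17.0 units/hour


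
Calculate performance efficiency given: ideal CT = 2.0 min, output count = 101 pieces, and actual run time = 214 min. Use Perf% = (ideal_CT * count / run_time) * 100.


Formula: Performance = (Ideal CT * Total Count) / Run Time * 100
Ideal output time = 2.0 * 101 = 202.0 min
Performance = 202.0 / 214 * 100 = 94.4%

94.4%


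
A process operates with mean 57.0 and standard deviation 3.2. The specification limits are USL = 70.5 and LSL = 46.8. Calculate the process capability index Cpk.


Cpu = (70.5 - 57.0) / (3 * 3.2) = 1.41
Cpl = (57.0 - 46.8) / (3 * 3.2) = 1.06
Cpk = min(1.41, 1.06) = 1.06

1.06


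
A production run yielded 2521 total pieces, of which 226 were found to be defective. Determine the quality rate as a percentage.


Formula: Quality Rate = Good Pieces / Total Pieces * 100
Good pieces = 2521 - 226 = 2295
QR = 2295 / 2521 * 100 = 91.0%

91.0%


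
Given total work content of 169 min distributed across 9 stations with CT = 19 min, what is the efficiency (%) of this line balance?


Formula: Efficiency = Sum of Task Times / (N_stations * CT) * 100
Total station capacity = 9 stations * 19 min = 171 min
Efficiency = 169 / 171 * 100 = 98.8%

98.8%


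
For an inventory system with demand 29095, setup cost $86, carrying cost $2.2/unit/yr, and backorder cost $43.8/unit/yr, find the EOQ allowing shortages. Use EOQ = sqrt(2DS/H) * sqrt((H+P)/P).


Formula: EOQ* = sqrt(2DS/H) * sqrt((H+P)/P)
Base EOQ = sqrt(2*29095*86/2.2) = 1508.21 units
Correction = sqrt((2.2+43.8)/43.8) = 1.02481
EOQ* = 1508.21 * 1.02481 = 1545.6 units

1545.6 units


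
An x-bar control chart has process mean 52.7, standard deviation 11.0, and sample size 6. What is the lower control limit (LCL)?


LCL = 52.7 - 3 * 11.0 / sqrt(6)

39.23


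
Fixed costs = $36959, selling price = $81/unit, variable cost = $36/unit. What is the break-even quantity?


Formula: BEQ = Fixed Costs / (Price - Variable Cost)
Contribution margin = $81 - $36 = $45/unit
BEQ = ceil($36959 / $45/unit) = ceil(821.31) = 822 units

822 units


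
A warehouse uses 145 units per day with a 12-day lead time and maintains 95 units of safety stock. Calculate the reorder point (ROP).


Formula: ROP = (Daily Demand * Lead Time) + Safety Stock
Demand during lead time = 145 * 12 = 1740 units
ROP = 1740 + 95 = 1835 units

1835 units


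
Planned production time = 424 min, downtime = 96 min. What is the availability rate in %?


Formula: Availability = (Planned Time - Downtime) / Planned Time * 100
Uptime = 424 - 96 = 328 min
Availability = 328 / 424 * 100 = 77.4%

77.4%


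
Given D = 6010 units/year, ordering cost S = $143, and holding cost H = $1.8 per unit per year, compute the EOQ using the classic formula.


Formula: EOQ = sqrt(2 * D * S / H)
Numerator: 2 * 6010 * 143 = 1718860
2DS/H = 1718860 / 1.8 = 954922.2
EOQ = sqrt(954922.2) = 977.2 units

977.2 units


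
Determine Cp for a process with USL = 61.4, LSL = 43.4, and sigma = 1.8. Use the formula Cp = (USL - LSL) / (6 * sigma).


Cp = (61.4 - 43.4) / (6 * 1.8)

1.67


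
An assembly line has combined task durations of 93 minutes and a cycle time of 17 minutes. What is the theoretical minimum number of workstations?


Formula: N_min = ceil(Sum of Task Times / Cycle Time)
N_min = ceil(93 min / 17 min) = ceil(5.4706)
N_min = 6 stations

6


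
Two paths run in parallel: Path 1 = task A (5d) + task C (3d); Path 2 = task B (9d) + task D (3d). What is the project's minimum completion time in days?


Path 1 = 5 + 3 = 8 days
Path 2 = 9 + 3 = 12 days
Duration = max(8, 12) = 12 days

12 days


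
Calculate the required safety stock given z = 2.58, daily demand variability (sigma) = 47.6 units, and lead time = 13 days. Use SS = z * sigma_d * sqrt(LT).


Formula: SS = z * sigma_d * sqrt(LT)
sqrt(LT) = sqrt(13) = 3.6056
SS = 2.58 * 47.6 * 3.6056
SS = 442.8 units

442.8 units


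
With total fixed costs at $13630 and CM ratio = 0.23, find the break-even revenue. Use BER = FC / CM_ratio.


Formula: BER = Fixed Costs / Contribution Margin Ratio
BER = $13630 / 0.23
BER = $59260.87 (to the nearest cent)

$59260.87


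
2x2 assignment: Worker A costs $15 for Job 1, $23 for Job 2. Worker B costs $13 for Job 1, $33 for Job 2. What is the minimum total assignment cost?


Option 1: A->1 + B->2 = $15 + $33 = $48
Option 2: A->2 + B->1 = $23 + $13 = $36
Min cost = min($48, $36) = $36

$36


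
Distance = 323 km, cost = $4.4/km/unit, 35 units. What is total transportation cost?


TC = dist * cost * units = 323 * 4.4 * 35 = $49742.00

$49742.00


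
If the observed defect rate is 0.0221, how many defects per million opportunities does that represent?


DPMO = defect_rate * 1000000 = 0.0221 * 1000000

22100


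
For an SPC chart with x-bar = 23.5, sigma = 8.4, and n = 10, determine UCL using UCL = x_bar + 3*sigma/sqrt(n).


UCL = 23.5 + 3 * 8.4 / sqrt(10)

31.47


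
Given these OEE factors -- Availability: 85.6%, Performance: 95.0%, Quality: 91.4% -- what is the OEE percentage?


Formula: OEE = Availability * Performance * Quality / 10000
A * P = 85.6% * 95.0% / 100 = 81.32%
OEE = 81.32% * 91.4% / 100 = 74.3%

74.3%


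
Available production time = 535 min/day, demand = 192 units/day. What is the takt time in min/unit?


Formula: Takt Time = Available Production Time / Customer Demand
Takt = 535 min/day / 192 units/day
Takt = 2.79 min/unit

2.79 min/unit


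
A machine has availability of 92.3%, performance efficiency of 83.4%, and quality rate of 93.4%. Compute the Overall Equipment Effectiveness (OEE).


Formula: OEE = Availability * Performance * Quality / 10000
A * P = 92.3% * 83.4% / 100 = 76.98%
OEE = 76.98% * 93.4% / 100 = 71.9%

71.9%


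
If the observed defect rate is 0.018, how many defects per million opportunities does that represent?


DPMO = defect_rate * 1000000 = 0.018 * 1000000

18000


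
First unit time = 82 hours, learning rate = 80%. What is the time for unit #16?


Formula: T_n = T_1 * (learning_rate)^(log2(n)) where learning_rate = rate/100
Doublings = log2(16) = 4
T_n = 82 * 0.8^4
T_n = 82 * 0.4096 = 33.6 hours

33.6 hours


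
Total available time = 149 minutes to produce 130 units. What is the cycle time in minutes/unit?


Formula: CT = Available Time / Number of Units
CT = 149 min / 130 units
CT = 1.15 min/unit

1.15 min/unit


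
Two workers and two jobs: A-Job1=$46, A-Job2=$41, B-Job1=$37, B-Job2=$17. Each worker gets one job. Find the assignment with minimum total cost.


Option 1: A->1 + B->2 = $46 + $17 = $63
Option 2: A->2 + B->1 = $41 + $37 = $78
Min cost = min($63, $78) = $63

$63


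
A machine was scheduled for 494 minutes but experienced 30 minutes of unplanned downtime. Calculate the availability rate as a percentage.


Formula: Availability = (Planned Time - Downtime) / Planned Time * 100
Uptime = 494 - 30 = 464 min
Availability = 464 / 494 * 100 = 93.9%

93.9%


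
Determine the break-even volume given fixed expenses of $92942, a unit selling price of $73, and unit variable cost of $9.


Formula: BEQ = Fixed Costs / (Price - Variable Cost)
Contribution margin = $73 - $9 = $64/unit
BEQ = ceil($92942 / $64/unit) = ceil(1452.22) = 1453 units

1453 units


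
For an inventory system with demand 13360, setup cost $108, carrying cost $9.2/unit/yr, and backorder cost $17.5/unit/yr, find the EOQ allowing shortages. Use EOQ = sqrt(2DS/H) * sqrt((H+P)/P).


Formula: EOQ* = sqrt(2DS/H) * sqrt((H+P)/P)
Base EOQ = sqrt(2*13360*108/9.2) = 560.06 units
Correction = sqrt((9.2+17.5)/17.5) = 1.2352
EOQ* = 560.06 * 1.2352 = 691.8 units

691.8 units


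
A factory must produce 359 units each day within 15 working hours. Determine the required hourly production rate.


Formula: Production Rate = Daily Demand / Available Hours
Rate = 359 units/day / 15 hours/day
Rate = 23.9 units/hour

23.9 units/hour


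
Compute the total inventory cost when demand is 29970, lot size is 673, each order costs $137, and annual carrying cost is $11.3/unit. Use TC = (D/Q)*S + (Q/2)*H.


TC = 29970/673 * 137 + 673/2 * 11.3

$9903.33


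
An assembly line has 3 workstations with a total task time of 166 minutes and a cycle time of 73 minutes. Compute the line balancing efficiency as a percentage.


Formula: Efficiency = Sum of Task Times / (N_stations * CT) * 100
Total station capacity = 3 stations * 73 min = 219 min
Efficiency = 166 / 219 * 100 = 75.8%

75.8%


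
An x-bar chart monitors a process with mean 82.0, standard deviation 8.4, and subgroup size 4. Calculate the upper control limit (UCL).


UCL = 82.0 + 3 * 8.4 / sqrt(4)

94.6


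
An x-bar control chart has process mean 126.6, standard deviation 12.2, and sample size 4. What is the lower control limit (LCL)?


LCL = 126.6 - 3 * 12.2 / sqrt(4)

108.3


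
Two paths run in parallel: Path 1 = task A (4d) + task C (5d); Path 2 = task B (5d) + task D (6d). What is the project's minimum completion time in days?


Path 1 = 4 + 5 = 9 days
Path 2 = 5 + 6 = 11 days
Duration = max(9, 11) = 11 days

11 days


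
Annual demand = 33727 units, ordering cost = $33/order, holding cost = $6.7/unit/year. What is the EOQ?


Formula: EOQ = sqrt(2 * D * S / H)
Numerator: 2 * 33727 * 33 = 2225982
2DS/H = 2225982 / 6.7 = 332236.1
EOQ = sqrt(332236.1) = 576.4 units

576.4 units


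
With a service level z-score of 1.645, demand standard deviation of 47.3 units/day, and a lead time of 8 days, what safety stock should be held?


Formula: SS = z * sigma_d * sqrt(LT)
sqrt(LT) = sqrt(8) = 2.8284
SS = 1.645 * 47.3 * 2.8284
SS = 220.1 units

220.1 units


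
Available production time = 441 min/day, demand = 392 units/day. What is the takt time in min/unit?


Formula: Takt Time = Available Production Time / Customer Demand
Takt = 441 min/day / 392 units/day
Takt = 1.13 min/unit

1.13 min/unit


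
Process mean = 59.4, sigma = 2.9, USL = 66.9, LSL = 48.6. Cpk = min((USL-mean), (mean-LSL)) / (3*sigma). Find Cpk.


Cpu = (66.9 - 59.4) / (3 * 2.9) = 0.86
Cpl = (59.4 - 48.6) / (3 * 2.9) = 1.24
Cpk = min(0.86, 1.24) = 0.86

0.86


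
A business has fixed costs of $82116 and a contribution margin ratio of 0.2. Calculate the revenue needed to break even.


Formula: BER = Fixed Costs / Contribution Margin Ratio
BER = $82116 / 0.2
BER = $410580.00 (to the nearest cent)

$410580.00


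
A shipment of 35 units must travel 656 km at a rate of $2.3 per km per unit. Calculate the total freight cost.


TC = dist * cost * units = 656 * 2.3 * 35 = $52808.00

$52808.00


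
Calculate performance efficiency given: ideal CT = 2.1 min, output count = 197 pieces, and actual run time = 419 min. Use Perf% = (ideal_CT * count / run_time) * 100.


Formula: Performance = (Ideal CT * Total Count) / Run Time * 100
Ideal output time = 2.1 * 197 = 413.7 min
Performance = 413.7 / 419 * 100 = 98.7%

98.7%


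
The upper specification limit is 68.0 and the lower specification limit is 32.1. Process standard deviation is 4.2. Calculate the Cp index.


Cp = (68.0 - 32.1) / (6 * 4.2)

1.42


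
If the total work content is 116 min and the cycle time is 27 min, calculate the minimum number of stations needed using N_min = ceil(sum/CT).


Formula: N_min = ceil(Sum of Task Times / Cycle Time)
N_min = ceil(116 min / 27 min) = ceil(4.2963)
N_min = 5 stations

5


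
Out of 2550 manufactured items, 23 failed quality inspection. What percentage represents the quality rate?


Formula: Quality Rate = Good Pieces / Total Pieces * 100
Good pieces = 2550 - 23 = 2527
QR = 2527 / 2550 * 100 = 99.1%

99.1%


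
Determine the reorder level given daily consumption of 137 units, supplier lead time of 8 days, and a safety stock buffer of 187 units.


Formula: ROP = (Daily Demand * Lead Time) + Safety Stock
Demand during lead time = 137 * 8 = 1096 units
ROP = 1096 + 187 = 1283 units

1283 units


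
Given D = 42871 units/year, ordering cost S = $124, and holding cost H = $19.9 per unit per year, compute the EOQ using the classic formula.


Formula: EOQ = sqrt(2 * D * S / H)
Numerator: 2 * 42871 * 124 = 10632008
2DS/H = 10632008 / 19.9 = 534271.8
EOQ = sqrt(534271.8) = 730.9 units

730.9 units


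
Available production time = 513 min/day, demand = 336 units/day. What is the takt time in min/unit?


Formula: Takt Time = Available Production Time / Customer Demand
Takt = 513 min/day / 336 units/day
Takt = 1.53 min/unit

1.53 min/unit


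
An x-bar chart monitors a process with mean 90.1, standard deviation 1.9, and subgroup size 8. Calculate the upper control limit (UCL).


UCL = 90.1 + 3 * 1.9 / sqrt(8)

92.12


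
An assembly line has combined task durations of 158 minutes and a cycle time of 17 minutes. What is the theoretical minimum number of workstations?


Formula: N_min = ceil(Sum of Task Times / Cycle Time)
N_min = ceil(158 min / 17 min) = ceil(9.2941)
N_min = 10 stations

10


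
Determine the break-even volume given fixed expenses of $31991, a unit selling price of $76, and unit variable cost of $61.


Formula: BEQ = Fixed Costs / (Price - Variable Cost)
Contribution margin = $76 - $61 = $15/unit
BEQ = ceil($31991 / $15/unit) = ceil(2132.73) = 2133 units

2133 units


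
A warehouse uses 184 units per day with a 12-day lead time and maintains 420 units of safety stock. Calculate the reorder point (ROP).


Formula: ROP = (Daily Demand * Lead Time) + Safety Stock
Demand during lead time = 184 * 12 = 2208 units
ROP = 2208 + 420 = 2628 units

2628 units


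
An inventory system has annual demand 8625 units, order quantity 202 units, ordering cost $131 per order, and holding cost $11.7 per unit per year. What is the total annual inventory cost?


TC = 8625/202 * 131 + 202/2 * 11.7

$6775.14


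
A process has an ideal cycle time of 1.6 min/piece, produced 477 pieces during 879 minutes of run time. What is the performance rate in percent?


Formula: Performance = (Ideal CT * Total Count) / Run Time * 100
Ideal output time = 1.6 * 477 = 763.2 min
Performance = 763.2 / 879 * 100 = 86.8%

86.8%


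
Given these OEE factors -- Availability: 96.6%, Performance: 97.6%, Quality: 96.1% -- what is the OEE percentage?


Formula: OEE = Availability * Performance * Quality / 10000
A * P = 96.6% * 97.6% / 100 = 94.28%
OEE = 94.28% * 96.1% / 100 = 90.6%

90.6%


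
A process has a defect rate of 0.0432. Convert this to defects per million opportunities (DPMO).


DPMO = defect_rate * 1000000 = 0.0432 * 1000000

43200


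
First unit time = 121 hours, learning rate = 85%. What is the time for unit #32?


Formula: T_n = T_1 * (learning_rate)^(log2(n)) where learning_rate = rate/100
Doublings = log2(32) = 5
T_n = 121 * 0.85^5
T_n = 121 * 0.4437 = 53.7 hours

53.7 hours


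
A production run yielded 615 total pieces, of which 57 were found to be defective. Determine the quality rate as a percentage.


Formula: Quality Rate = Good Pieces / Total Pieces * 100
Good pieces = 615 - 57 = 558
QR = 558 / 615 * 100 = 90.7%

90.7%


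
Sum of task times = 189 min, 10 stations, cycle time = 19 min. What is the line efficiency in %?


Formula: Efficiency = Sum of Task Times / (N_stations * CT) * 100
Total station capacity = 10 stations * 19 min = 190 min
Efficiency = 189 / 190 * 100 = 99.5%

99.5%


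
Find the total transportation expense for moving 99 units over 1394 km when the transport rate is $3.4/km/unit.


TC = dist * cost * units = 1394 * 3.4 * 99 = $469220.40

$469220.40


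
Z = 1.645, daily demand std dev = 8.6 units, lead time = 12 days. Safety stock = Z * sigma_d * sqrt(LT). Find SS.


Formula: SS = z * sigma_d * sqrt(LT)
sqrt(LT) = sqrt(12) = 3.4641
SS = 1.645 * 8.6 * 3.4641
SS = 49.0 units

49.0 units


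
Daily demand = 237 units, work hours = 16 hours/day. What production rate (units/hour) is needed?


Formula: Production Rate = Daily Demand / Available Hours
Rate = 237 units/day / 16 hours/day
Rate = 14.8 units/hour

14.8 units/hour


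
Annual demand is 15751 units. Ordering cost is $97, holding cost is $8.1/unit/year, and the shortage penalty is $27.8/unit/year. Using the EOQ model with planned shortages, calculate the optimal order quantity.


Formula: EOQ* = sqrt(2DS/H) * sqrt((H+P)/P)
Base EOQ = sqrt(2*15751*97/8.1) = 614.2 units
Correction = sqrt((8.1+27.8)/27.8) = 1.13638
EOQ* = 614.2 * 1.13638 = 698.0 units

698.0 units


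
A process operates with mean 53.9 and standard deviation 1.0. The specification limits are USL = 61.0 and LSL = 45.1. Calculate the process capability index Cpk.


Cpu = (61.0 - 53.9) / (3 * 1.0) = 2.37
Cpl = (53.9 - 45.1) / (3 * 1.0) = 2.93
Cpk = min(2.37, 2.93) = 2.37

2.37


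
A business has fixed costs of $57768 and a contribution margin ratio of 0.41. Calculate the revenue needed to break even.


Formula: BER = Fixed Costs / Contribution Margin Ratio
BER = $57768 / 0.41
BER = $140897.56 (to the nearest cent)

$140897.56


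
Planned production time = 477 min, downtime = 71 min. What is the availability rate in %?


Formula: Availability = (Planned Time - Downtime) / Planned Time * 100
Uptime = 477 - 71 = 406 min
Availability = 406 / 477 * 100 = 85.1%

85.1%


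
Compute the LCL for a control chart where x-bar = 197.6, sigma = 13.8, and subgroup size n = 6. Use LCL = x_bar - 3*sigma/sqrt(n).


LCL = 197.6 - 3 * 13.8 / sqrt(6)

180.7


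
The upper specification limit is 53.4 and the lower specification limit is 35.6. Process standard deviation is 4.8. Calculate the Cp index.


Cp = (53.4 - 35.6) / (6 * 4.8)

0.62


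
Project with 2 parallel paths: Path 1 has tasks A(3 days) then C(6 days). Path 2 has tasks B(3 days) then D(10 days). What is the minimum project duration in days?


Path 1 = 3 + 6 = 9 days
Path 2 = 3 + 10 = 13 days
Duration = max(9, 13) = 13 days

13 days


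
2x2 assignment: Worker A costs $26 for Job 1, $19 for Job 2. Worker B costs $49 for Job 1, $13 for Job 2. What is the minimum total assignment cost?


Option 1: A->1 + B->2 = $26 + $13 = $39
Option 2: A->2 + B->1 = $19 + $49 = $68
Min cost = min($39, $68) = $39

$39


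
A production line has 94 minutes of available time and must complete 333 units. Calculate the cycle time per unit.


Formula: CT = Available Time / Number of Units
CT = 94 min / 333 units
CT = 0.28 min/unit

0.28 min/unit


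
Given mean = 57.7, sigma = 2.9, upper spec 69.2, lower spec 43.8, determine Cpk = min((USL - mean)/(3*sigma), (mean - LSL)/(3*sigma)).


Cpu = (69.2 - 57.7) / (3 * 2.9) = 1.32
Cpl = (57.7 - 43.8) / (3 * 2.9) = 1.6
Cpk = min(1.32, 1.6) = 1.32

1.32


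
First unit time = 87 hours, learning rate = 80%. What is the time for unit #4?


Formula: T_n = T_1 * (learning_rate)^(log2(n)) where learning_rate = rate/100
Doublings = log2(4) = 2
T_n = 87 * 0.8^2
T_n = 87 * 0.64 = 55.7 hours

55.7 hours


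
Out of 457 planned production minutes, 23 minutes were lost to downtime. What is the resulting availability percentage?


Formula: Availability = (Planned Time - Downtime) / Planned Time * 100
Uptime = 457 - 23 = 434 min
Availability = 434 / 457 * 100 = 95.0%

95.0%


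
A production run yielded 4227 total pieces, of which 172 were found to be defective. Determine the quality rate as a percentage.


Formula: Quality Rate = Good Pieces / Total Pieces * 100
Good pieces = 4227 - 172 = 4055
QR = 4055 / 4227 * 100 = 95.9%

95.9%


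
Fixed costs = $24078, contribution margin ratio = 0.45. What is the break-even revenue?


Formula: BER = Fixed Costs / Contribution Margin Ratio
BER = $24078 / 0.45
BER = $53506.67 (to the nearest cent)

$53506.67


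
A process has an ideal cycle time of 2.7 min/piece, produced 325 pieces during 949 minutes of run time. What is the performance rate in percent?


Formula: Performance = (Ideal CT * Total Count) / Run Time * 100
Ideal output time = 2.7 * 325 = 877.5 min
Performance = 877.5 / 949 * 100 = 92.5%

92.5%


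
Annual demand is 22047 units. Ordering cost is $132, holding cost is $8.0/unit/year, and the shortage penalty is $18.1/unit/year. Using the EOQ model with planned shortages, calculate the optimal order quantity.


Formula: EOQ* = sqrt(2DS/H) * sqrt((H+P)/P)
Base EOQ = sqrt(2*22047*132/8.0) = 852.97 units
Correction = sqrt((8.0+18.1)/18.1) = 1.20083
EOQ* = 852.97 * 1.20083 = 1024.3 units

1024.3 units


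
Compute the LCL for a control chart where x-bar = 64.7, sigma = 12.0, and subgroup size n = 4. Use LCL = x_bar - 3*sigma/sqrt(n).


LCL = 64.7 - 3 * 12.0 / sqrt(4)

46.7


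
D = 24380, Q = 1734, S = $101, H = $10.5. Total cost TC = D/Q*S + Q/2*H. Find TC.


TC = 24380/1734 * 101 + 1734/2 * 10.5

$10523.56


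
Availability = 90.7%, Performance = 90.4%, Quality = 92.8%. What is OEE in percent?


Formula: OEE = Availability * Performance * Quality / 10000
A * P = 90.7% * 90.4% / 100 = 81.99%
OEE = 81.99% * 92.8% / 100 = 76.1%

76.1%


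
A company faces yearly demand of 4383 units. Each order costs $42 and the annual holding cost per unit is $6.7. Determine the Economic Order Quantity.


Formula: EOQ = sqrt(2 * D * S / H)
Numerator: 2 * 4383 * 42 = 368172
2DS/H = 368172 / 6.7 = 54951.0
EOQ = sqrt(54951.0) = 234.4 units

234.4 units


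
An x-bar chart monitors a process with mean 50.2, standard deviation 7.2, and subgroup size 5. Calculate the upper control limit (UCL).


UCL = 50.2 + 3 * 7.2 / sqrt(5)

59.86


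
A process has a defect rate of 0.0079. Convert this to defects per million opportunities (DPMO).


DPMO = defect_rate * 1000000 = 0.0079 * 1000000

7900


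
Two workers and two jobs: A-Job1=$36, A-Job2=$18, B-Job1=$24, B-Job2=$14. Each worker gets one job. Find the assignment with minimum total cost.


Option 1: A->1 + B->2 = $36 + $14 = $50
Option 2: A->2 + B->1 = $18 + $24 = $42
Min cost = min($50, $42) = $42

$42


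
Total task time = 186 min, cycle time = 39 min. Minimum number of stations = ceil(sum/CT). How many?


Formula: N_min = ceil(Sum of Task Times / Cycle Time)
N_min = ceil(186 min / 39 min) = ceil(4.7692)
N_min = 5 stations

5


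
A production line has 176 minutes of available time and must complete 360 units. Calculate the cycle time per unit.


Formula: CT = Available Time / Number of Units
CT = 176 min / 360 units
CT = 0.49 min/unit

0.49 min/unit


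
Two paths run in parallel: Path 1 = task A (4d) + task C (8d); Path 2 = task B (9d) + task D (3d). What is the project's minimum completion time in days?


Path 1 = 4 + 8 = 12 days
Path 2 = 9 + 3 = 12 days
Duration = max(12, 12) = 12 days

12 days


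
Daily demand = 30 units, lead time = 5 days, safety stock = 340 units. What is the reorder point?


Formula: ROP = (Daily Demand * Lead Time) + Safety Stock
Demand during lead time = 30 * 5 = 150 units
ROP = 150 + 340 = 490 units

490 units


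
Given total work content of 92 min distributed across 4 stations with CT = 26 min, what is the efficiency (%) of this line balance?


Formula: Efficiency = Sum of Task Times / (N_stations * CT) * 100
Total station capacity = 4 stations * 26 min = 104 min
Efficiency = 92 / 104 * 100 = 88.5%

88.5%


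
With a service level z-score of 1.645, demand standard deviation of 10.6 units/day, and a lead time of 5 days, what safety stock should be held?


Formula: SS = z * sigma_d * sqrt(LT)
sqrt(LT) = sqrt(5) = 2.2361
SS = 1.645 * 10.6 * 2.2361
SS = 39.0 units

39.0 units


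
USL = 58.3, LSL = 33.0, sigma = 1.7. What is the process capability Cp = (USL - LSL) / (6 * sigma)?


Cp = (58.3 - 33.0) / (6 * 1.7)

2.48


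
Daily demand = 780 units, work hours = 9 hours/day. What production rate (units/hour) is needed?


Formula: Production Rate = Daily Demand / Available Hours
Rate = 780 units/day / 9 hours/day
Rate = 86.7 units/hour

86.7 units/hour


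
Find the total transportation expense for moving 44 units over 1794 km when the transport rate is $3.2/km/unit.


TC = dist * cost * units = 1794 * 3.2 * 44 = $252595.20

$252595.20


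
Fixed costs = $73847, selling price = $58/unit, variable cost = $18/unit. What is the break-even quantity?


Formula: BEQ = Fixed Costs / (Price - Variable Cost)
Contribution margin = $58 - $18 = $40/unit
BEQ = ceil($73847 / $40/unit) = ceil(1846.17) = 1847 units

1847 units


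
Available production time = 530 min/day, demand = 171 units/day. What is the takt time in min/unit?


Formula: Takt Time = Available Production Time / Customer Demand
Takt = 530 min/day / 171 units/day
Takt = 3.1 min/unit

3.1 min/unit


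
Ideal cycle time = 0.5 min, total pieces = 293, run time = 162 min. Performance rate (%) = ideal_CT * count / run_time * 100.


Formula: Performance = (Ideal CT * Total Count) / Run Time * 100
Ideal output time = 0.5 * 293 = 146.5 min
Performance = 146.5 / 162 * 100 = 90.4%

90.4%


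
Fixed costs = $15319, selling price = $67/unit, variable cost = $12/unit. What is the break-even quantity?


Formula: BEQ = Fixed Costs / (Price - Variable Cost)
Contribution margin = $67 - $12 = $55/unit
BEQ = ceil($15319 / $55/unit) = ceil(278.53) = 279 units

279 units


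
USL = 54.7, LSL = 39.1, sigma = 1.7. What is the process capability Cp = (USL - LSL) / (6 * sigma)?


Cp = (54.7 - 39.1) / (6 * 1.7)

1.53


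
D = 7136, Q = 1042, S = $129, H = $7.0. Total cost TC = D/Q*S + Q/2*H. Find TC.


TC = 7136/1042 * 129 + 1042/2 * 7.0

$4530.44


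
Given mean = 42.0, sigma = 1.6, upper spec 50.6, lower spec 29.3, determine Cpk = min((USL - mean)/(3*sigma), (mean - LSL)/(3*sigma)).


Cpu = (50.6 - 42.0) / (3 * 1.6) = 1.79
Cpl = (42.0 - 29.3) / (3 * 1.6) = 2.65
Cpk = min(1.79, 2.65) = 1.79

1.79


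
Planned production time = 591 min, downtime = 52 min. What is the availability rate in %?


Formula: Availability = (Planned Time - Downtime) / Planned Time * 100
Uptime = 591 - 52 = 539 min
Availability = 539 / 591 * 100 = 91.2%

91.2%


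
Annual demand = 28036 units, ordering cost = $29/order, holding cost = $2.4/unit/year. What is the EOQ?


Formula: EOQ = sqrt(2 * D * S / H)
Numerator: 2 * 28036 * 29 = 1626088
2DS/H = 1626088 / 2.4 = 677536.7
EOQ = sqrt(677536.7) = 823.1 units

823.1 units


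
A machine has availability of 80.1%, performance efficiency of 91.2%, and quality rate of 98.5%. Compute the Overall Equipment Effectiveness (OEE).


Formula: OEE = Availability * Performance * Quality / 10000
A * P = 80.1% * 91.2% / 100 = 73.05%
OEE = 73.05% * 98.5% / 100 = 72.0%

72.0%


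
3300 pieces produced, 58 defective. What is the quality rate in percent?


Formula: Quality Rate = Good Pieces / Total Pieces * 100
Good pieces = 3300 - 58 = 3242
QR = 3242 / 3300 * 100 = 98.2%

98.2%


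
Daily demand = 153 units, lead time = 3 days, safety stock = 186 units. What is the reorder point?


Formula: ROP = (Daily Demand * Lead Time) + Safety Stock
Demand during lead time = 153 * 3 = 459 units
ROP = 459 + 186 = 645 units

645 units


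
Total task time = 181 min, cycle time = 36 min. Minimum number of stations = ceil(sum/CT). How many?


Formula: N_min = ceil(Sum of Task Times / Cycle Time)
N_min = ceil(181 min / 36 min) = ceil(5.0278)
N_min = 6 stations

6


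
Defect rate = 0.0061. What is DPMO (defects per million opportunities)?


DPMO = defect_rate * 1000000 = 0.0061 * 1000000

6100


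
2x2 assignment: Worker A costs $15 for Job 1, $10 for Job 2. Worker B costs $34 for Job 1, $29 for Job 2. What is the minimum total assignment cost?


Option 1: A->1 + B->2 = $15 + $29 = $44
Option 2: A->2 + B->1 = $10 + $34 = $44
Min cost = min($44, $44) = $44

$44


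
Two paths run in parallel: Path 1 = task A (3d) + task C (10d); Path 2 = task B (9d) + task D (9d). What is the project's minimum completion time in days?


Path 1 = 3 + 10 = 13 days
Path 2 = 9 + 9 = 18 days
Duration = max(13, 18) = 18 days

18 days


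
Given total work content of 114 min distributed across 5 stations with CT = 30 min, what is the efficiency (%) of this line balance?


Formula: Efficiency = Sum of Task Times / (N_stations * CT) * 100
Total station capacity = 5 stations * 30 min = 150 min
Efficiency = 114 / 150 * 100 = 76.0%

76.0%


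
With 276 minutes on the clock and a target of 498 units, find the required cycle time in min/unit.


Formula: CT = Available Time / Number of Units
CT = 276 min / 498 units
CT = 0.55 min/unit

0.55 min/unit


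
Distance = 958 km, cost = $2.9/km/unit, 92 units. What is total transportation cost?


TC = dist * cost * units = 958 * 2.9 * 92 = $255594.40

$255594.40


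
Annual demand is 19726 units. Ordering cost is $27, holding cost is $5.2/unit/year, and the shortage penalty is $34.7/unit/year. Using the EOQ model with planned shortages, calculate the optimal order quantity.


Formula: EOQ* = sqrt(2DS/H) * sqrt((H+P)/P)
Base EOQ = sqrt(2*19726*27/5.2) = 452.6 units
Correction = sqrt((5.2+34.7)/34.7) = 1.07231
EOQ* = 452.6 * 1.07231 = 485.3 units

485.3 units


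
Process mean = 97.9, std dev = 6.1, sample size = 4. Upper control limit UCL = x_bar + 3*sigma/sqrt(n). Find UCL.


UCL = 97.9 + 3 * 6.1 / sqrt(4)

107.05


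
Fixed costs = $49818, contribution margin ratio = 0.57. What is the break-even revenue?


Formula: BER = Fixed Costs / Contribution Margin Ratio
BER = $49818 / 0.57
BER = $87400.00 (to the nearest cent)

$87400.00


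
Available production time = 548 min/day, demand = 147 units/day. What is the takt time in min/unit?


Formula: Takt Time = Available Production Time / Customer Demand
Takt = 548 min/day / 147 units/day
Takt = 3.73 min/unit

3.73 min/unit


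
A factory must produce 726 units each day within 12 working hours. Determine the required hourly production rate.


Formula: Production Rate = Daily Demand / Available Hours
Rate = 726 units/day / 12 hours/day
Rate = 60.5 units/hour

60.5 units/hour


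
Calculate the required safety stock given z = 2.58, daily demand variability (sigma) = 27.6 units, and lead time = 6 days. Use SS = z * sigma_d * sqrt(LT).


Formula: SS = z * sigma_d * sqrt(LT)
sqrt(LT) = sqrt(6) = 2.4495
SS = 2.58 * 27.6 * 2.4495
SS = 174.4 units

174.4 units


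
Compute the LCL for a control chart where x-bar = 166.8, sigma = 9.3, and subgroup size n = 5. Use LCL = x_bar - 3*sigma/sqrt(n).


LCL = 166.8 - 3 * 9.3 / sqrt(5)

154.32


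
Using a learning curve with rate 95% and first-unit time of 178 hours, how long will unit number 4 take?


Formula: T_n = T_1 * (learning_rate)^(log2(n)) where learning_rate = rate/100
Doublings = log2(4) = 2
T_n = 178 * 0.95^2
T_n = 178 * 0.9025 = 160.6 hours

160.6 hours


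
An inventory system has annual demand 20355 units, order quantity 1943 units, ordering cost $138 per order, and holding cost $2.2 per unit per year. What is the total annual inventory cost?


TC = 20355/1943 * 138 + 1943/2 * 2.2

$3583.00


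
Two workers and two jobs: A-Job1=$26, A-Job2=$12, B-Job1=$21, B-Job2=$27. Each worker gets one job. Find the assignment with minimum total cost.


Option 1: A->1 + B->2 = $26 + $27 = $53
Option 2: A->2 + B->1 = $12 + $21 = $33
Min cost = min($53, $33) = $33

$33


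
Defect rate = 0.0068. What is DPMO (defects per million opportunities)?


DPMO = defect_rate * 1000000 = 0.0068 * 1000000

6800


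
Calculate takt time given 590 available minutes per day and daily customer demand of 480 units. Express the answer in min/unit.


Formula: Takt Time = Available Production Time / Customer Demand
Takt = 590 min/day / 480 units/day
Takt = 1.23 min/unit

1.23 min/unit


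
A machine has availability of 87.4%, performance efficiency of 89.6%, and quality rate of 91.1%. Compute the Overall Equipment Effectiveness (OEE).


Formula: OEE = Availability * Performance * Quality / 10000
A * P = 87.4% * 89.6% / 100 = 78.31%
OEE = 78.31% * 91.1% / 100 = 71.3%

71.3%


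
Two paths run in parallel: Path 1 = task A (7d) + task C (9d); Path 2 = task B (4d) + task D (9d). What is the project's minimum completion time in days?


Path 1 = 7 + 9 = 16 days
Path 2 = 4 + 9 = 13 days
Duration = max(16, 13) = 16 days

16 days


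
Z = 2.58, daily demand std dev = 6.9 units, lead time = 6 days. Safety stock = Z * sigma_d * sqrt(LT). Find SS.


Formula: SS = z * sigma_d * sqrt(LT)
sqrt(LT) = sqrt(6) = 2.4495
SS = 2.58 * 6.9 * 2.4495
SS = 43.6 units

43.6 units


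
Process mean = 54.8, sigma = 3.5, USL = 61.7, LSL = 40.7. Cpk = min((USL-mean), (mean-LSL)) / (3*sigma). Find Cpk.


Cpu = (61.7 - 54.8) / (3 * 3.5) = 0.66
Cpl = (54.8 - 40.7) / (3 * 3.5) = 1.34
Cpk = min(0.66, 1.34) = 0.66

0.66


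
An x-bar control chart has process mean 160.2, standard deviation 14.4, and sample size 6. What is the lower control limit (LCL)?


LCL = 160.2 - 3 * 14.4 / sqrt(6)

142.56


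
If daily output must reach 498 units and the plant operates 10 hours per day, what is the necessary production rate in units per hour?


Formula: Production Rate = Daily Demand / Available Hours
Rate = 498 units/day / 10 hours/day
Rate = 49.8 units/hour

49.8 units/hour


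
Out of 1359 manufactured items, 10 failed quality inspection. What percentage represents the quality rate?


Formula: Quality Rate = Good Pieces / Total Pieces * 100
Good pieces = 1359 - 10 = 1349
QR = 1349 / 1359 * 100 = 99.3%

99.3%


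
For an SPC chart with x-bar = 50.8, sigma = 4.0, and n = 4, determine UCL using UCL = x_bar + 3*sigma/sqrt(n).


UCL = 50.8 + 3 * 4.0 / sqrt(4)

56.8


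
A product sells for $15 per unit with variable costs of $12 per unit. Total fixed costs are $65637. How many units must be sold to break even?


Formula: BEQ = Fixed Costs / (Price - Variable Cost)
Contribution margin = $15 - $12 = $3/unit
BEQ = ceil($65637 / $3/unit) = ceil(21879.0) = 21879 units

21879 units


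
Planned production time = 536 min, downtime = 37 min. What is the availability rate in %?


Formula: Availability = (Planned Time - Downtime) / Planned Time * 100
Uptime = 536 - 37 = 499 min
Availability = 499 / 536 * 100 = 93.1%

93.1%


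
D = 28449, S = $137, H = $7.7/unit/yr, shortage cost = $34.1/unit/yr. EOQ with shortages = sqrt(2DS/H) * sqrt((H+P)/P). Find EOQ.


Formula: EOQ* = sqrt(2DS/H) * sqrt((H+P)/P)
Base EOQ = sqrt(2*28449*137/7.7) = 1006.15 units
Correction = sqrt((7.7+34.1)/34.1) = 1.10716
EOQ* = 1006.15 * 1.10716 = 1114.0 units

1114.0 units


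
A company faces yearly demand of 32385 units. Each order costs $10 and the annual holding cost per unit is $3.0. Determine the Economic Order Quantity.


Formula: EOQ = sqrt(2 * D * S / H)
Numerator: 2 * 32385 * 10 = 647700
2DS/H = 647700 / 3.0 = 215900.0
EOQ = sqrt(215900.0) = 464.7 units

464.7 units


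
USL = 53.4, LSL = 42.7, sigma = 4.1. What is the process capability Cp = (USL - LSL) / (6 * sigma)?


Cp = (53.4 - 42.7) / (6 * 4.1)

0.43


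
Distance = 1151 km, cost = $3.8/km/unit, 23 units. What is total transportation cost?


TC = dist * cost * units = 1151 * 3.8 * 23 = $100597.40

$100597.40


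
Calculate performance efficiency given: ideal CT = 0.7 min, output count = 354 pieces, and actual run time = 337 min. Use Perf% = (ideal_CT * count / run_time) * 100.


Formula: Performance = (Ideal CT * Total Count) / Run Time * 100
Ideal output time = 0.7 * 354 = 247.8 min
Performance = 247.8 / 337 * 100 = 73.5%

73.5%


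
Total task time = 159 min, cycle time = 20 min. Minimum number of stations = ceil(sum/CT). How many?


Formula: N_min = ceil(Sum of Task Times / Cycle Time)
N_min = ceil(159 min / 20 min) = ceil(7.95)
N_min = 8 stations

8


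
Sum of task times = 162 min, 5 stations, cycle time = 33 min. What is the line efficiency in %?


Formula: Efficiency = Sum of Task Times / (N_stations * CT) * 100
Total station capacity = 5 stations * 33 min = 165 min
Efficiency = 162 / 165 * 100 = 98.2%

98.2%


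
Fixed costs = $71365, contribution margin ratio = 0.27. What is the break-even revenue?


Formula: BER = Fixed Costs / Contribution Margin Ratio
BER = $71365 / 0.27
BER = $264314.81 (to the nearest cent)

$264314.81


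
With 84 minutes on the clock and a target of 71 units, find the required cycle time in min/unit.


Formula: CT = Available Time / Number of Units
CT = 84 min / 71 units
CT = 1.18 min/unit

1.18 min/unit


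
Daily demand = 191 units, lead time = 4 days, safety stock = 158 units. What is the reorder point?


Formula: ROP = (Daily Demand * Lead Time) + Safety Stock
Demand during lead time = 191 * 4 = 764 units
ROP = 764 + 158 = 922 units

922 units


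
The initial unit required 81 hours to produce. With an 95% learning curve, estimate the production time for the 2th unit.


Formula: T_n = T_1 * (learning_rate)^(log2(n)) where learning_rate = rate/100
Doublings = log2(2) = 1
T_n = 81 * 0.95^1
T_n = 81 * 0.95 = 77.0 hours

77.0 hours


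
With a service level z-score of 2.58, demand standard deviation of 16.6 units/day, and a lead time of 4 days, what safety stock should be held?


Formula: SS = z * sigma_d * sqrt(LT)
sqrt(LT) = sqrt(4) = 2.0
SS = 2.58 * 16.6 * 2.0
SS = 85.7 units

85.7 units


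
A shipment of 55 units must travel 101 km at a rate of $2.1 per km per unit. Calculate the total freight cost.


TC = dist * cost * units = 101 * 2.1 * 55 = $11665.50

$11665.50


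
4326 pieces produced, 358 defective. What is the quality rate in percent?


Formula: Quality Rate = Good Pieces / Total Pieces * 100
Good pieces = 4326 - 358 = 3968
QR = 3968 / 4326 * 100 = 91.7%

91.7%


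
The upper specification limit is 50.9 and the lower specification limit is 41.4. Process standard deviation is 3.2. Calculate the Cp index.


Cp = (50.9 - 41.4) / (6 * 3.2)

0.49


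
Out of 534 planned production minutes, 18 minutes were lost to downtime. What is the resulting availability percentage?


Formula: Availability = (Planned Time - Downtime) / Planned Time * 100
Uptime = 534 - 18 = 516 min
Availability = 516 / 534 * 100 = 96.6%

96.6%


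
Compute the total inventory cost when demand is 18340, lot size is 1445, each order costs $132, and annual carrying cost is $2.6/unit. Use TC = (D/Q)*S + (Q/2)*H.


TC = 18340/1445 * 132 + 1445/2 * 2.6

$3553.85


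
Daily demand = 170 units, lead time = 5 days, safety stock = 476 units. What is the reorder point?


Formula: ROP = (Daily Demand * Lead Time) + Safety Stock
Demand during lead time = 170 * 5 = 850 units
ROP = 850 + 476 = 1326 units

1326 units


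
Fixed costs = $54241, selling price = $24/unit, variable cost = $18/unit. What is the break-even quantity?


Formula: BEQ = Fixed Costs / (Price - Variable Cost)
Contribution margin = $24 - $18 = $6/unit
BEQ = ceil($54241 / $6/unit) = ceil(9040.17) = 9041 units

9041 units


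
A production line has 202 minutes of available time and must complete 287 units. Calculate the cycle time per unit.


Formula: CT = Available Time / Number of Units
CT = 202 min / 287 units
CT = 0.7 min/unit

0.7 min/unit
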